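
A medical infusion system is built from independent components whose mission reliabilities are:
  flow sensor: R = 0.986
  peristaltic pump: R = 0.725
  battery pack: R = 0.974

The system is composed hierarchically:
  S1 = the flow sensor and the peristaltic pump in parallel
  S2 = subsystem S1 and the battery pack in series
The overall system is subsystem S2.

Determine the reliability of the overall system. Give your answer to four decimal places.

Parallel (flow sensor and peristaltic pump): 1 − (1 − 0.986000)(1 − 0.725000) = 0.996150
Series ([0.996150] and battery pack): 0.996150 × 0.974000 = 0.9703

0.9703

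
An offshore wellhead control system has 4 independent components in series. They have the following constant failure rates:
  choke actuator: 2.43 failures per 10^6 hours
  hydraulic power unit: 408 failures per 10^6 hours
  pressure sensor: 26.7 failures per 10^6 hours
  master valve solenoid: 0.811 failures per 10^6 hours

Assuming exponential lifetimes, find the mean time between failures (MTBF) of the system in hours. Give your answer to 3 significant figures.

Series of exponential components: λ_sys = Σ λ_i
λ_sys = 0.00000243 + 0.000408 + 0.0000267 + 0.000000811 = 4.3794e-04 /h
MTBF = 1 / λ_sys = 2280 h

2280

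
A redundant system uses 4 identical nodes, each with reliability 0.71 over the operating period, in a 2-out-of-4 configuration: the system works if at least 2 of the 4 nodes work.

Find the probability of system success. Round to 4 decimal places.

0.9237

R = Σ_{i=2}^{4} C(4,i) p^i (1−p)^{4−i} with p = 0.71
C(4,2)·0.71^2·0.29^2 = 0.254369
C(4,3)·0.71^3·0.29^1 = 0.415177
C(4,4)·0.71^4·0.29^0 = 0.254117
Sum = 0.9237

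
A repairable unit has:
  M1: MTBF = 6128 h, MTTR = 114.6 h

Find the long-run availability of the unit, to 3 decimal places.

A(M1) = MTBF/(MTBF+MTTR) = 6128/(6128+114.6) = 0.982

0.982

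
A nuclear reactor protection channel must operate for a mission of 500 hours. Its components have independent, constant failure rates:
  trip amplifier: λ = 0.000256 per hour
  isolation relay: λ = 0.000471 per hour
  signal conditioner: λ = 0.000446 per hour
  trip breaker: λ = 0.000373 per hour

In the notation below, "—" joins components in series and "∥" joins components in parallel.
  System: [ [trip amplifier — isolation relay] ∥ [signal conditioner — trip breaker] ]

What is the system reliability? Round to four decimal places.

R(trip amplifier) = exp(−0.000256 × 500) = 0.879853
R(isolation relay) = exp(−0.000471 × 500) = 0.790176
R(signal conditioner) = exp(−0.000446 × 500) = 0.800115
R(trip breaker) = exp(−0.000373 × 500) = 0.829859
Series (trip amplifier and isolation relay): 0.879853 × 0.790176 = 0.695239
Series (signal conditioner and trip breaker): 0.800115 × 0.829859 = 0.663983
Parallel ([0.695239] and [0.663983]): 1 − (1 − 0.695239)(1 − 0.663983) = 0.8976

0.8976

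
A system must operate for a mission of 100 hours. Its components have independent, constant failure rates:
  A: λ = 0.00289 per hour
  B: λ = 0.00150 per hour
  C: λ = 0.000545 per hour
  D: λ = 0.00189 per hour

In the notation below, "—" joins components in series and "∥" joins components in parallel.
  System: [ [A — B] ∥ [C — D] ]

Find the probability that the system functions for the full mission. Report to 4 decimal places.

0.9232

R(A) = exp(−0.00289 × 100) = 0.749012
R(B) = exp(−0.00150 × 100) = 0.860708
R(C) = exp(−0.000545 × 100) = 0.946959
R(D) = exp(−0.00189 × 100) = 0.827787
Series (A and B): 0.749012 × 0.860708 = 0.644681
Series (C and D): 0.946959 × 0.827787 = 0.783880
Parallel ([0.644681] and [0.783880]): 1 − (1 − 0.644681)(1 − 0.783880) = 0.9232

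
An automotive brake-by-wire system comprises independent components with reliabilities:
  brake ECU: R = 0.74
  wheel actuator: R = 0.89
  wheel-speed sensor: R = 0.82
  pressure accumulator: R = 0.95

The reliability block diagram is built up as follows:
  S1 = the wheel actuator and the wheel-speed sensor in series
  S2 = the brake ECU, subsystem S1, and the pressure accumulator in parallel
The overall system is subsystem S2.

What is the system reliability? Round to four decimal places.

0.9965

Series (wheel actuator and wheel-speed sensor): 0.890000 × 0.820000 = 0.729800
Parallel (brake ECU, [0.729800], and pressure accumulator): 1 − (1 − 0.740000)(1 − 0.729800)(1 − 0.950000) = 0.9965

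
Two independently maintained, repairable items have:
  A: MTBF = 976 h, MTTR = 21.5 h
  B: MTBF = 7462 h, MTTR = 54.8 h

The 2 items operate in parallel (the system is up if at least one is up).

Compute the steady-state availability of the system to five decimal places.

A(A) = MTBF/(MTBF+MTTR) = 976/(976+21.5) = 0.978446
A(B) = MTBF/(MTBF+MTTR) = 7462/(7462+54.8) = 0.992710
Parallel availability: 1 − (1 − 0.978446)(1 − 0.992710) = 0.99984

0.99984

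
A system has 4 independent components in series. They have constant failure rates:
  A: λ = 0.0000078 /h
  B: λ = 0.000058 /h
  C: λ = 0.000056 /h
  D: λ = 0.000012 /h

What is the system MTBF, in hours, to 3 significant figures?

7470

Series of exponential components: λ_sys = Σ λ_i
λ_sys = 0.0000078 + 0.000058 + 0.000056 + 0.000012 = 1.3380e-04 /h
MTBF = 1 / λ_sys = 7470 h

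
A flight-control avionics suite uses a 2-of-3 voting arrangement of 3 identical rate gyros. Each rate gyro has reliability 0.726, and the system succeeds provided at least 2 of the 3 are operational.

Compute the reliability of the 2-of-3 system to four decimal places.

0.8159

R = Σ_{i=2}^{3} C(3,i) p^i (1−p)^{3−i} with p = 0.726
C(3,2)·0.726^2·0.274^1 = 0.433256
C(3,3)·0.726^3·0.274^0 = 0.382657
Sum = 0.8159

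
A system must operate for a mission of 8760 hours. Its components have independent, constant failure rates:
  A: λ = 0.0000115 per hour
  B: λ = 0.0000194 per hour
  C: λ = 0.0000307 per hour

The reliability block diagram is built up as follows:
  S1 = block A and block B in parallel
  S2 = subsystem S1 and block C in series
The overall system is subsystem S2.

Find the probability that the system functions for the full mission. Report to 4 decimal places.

0.7527

R(A) = exp(−0.0000115 × 8760) = 0.904168
R(B) = exp(−0.0000194 × 8760) = 0.843712
R(C) = exp(−0.0000307 × 8760) = 0.764195
Parallel (A and B): 1 − (1 − 0.904168)(1 − 0.843712) = 0.985023
Series ([0.985023] and C): 0.985023 × 0.764195 = 0.7527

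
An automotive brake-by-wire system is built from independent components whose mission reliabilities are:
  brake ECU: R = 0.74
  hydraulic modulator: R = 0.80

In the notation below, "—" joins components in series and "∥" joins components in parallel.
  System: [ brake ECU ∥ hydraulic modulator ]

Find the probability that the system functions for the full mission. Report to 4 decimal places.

0.9480

Parallel (brake ECU and hydraulic modulator): 1 − (1 − 0.740000)(1 − 0.800000) = 0.9480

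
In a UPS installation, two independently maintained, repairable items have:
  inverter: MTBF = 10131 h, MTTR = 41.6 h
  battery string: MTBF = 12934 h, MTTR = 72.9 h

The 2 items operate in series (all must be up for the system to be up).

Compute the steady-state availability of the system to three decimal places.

A(inverter) = MTBF/(MTBF+MTTR) = 10131/(10131+41.6) = 0.995911
A(battery string) = MTBF/(MTBF+MTTR) = 12934/(12934+72.9) = 0.994395
Series availability: 0.995911 × 0.994395 = 0.990

0.990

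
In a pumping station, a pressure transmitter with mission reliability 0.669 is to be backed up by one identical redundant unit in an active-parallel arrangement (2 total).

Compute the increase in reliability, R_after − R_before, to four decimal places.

R_before = 0.669
R_after = 1 − (1 − 0.669)^2 = 0.8904
ΔR = 0.8904 − 0.669 = 0.2214

0.2214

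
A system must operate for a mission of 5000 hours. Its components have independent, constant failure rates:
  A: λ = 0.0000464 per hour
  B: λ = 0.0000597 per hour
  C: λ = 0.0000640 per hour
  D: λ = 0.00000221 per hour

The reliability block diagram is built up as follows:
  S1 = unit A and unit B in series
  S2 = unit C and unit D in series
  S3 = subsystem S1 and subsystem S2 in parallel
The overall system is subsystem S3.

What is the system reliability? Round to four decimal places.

R(A) = exp(−0.0000464 × 5000) = 0.792946
R(B) = exp(−0.0000597 × 5000) = 0.741930
R(C) = exp(−0.0000640 × 5000) = 0.726149
R(D) = exp(−0.00000221 × 5000) = 0.989011
Series (A and B): 0.792946 × 0.741930 = 0.588310
Series (C and D): 0.726149 × 0.989011 = 0.718169
Parallel ([0.588310] and [0.718169]): 1 − (1 − 0.588310)(1 − 0.718169) = 0.8840

0.8840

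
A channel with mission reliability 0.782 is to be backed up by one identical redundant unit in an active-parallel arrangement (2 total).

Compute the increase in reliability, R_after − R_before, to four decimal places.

R_before = 0.782
R_after = 1 − (1 − 0.782)^2 = 0.9525
ΔR = 0.9525 − 0.782 = 0.1705

0.1705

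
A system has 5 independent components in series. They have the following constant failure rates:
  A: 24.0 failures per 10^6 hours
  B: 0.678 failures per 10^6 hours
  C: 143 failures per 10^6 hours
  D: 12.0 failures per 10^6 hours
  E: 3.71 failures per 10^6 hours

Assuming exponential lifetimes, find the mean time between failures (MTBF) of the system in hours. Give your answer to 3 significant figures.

Series of exponential components: λ_sys = Σ λ_i
λ_sys = 0.0000240 + 0.000000678 + 0.000143 + 0.0000120 + 0.00000371 = 1.8339e-04 /h
MTBF = 1 / λ_sys = 5450 h

5450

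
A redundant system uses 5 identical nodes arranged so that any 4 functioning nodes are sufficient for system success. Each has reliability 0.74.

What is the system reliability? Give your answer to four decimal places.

0.6117

R = Σ_{i=4}^{5} C(5,i) p^i (1−p)^{5−i} with p = 0.74
C(5,4)·0.74^4·0.26^1 = 0.389825
C(5,5)·0.74^5·0.26^0 = 0.221901
Sum = 0.6117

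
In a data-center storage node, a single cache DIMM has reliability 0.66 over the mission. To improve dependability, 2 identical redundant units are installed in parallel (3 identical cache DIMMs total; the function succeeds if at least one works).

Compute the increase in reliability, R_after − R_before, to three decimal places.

0.301

R_before = 0.66
R_after = 1 − (1 − 0.66)^3 = 0.961
ΔR = 0.961 − 0.66 = 0.301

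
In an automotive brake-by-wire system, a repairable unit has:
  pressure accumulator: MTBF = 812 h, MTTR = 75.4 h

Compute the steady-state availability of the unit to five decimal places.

A(pressure accumulator) = MTBF/(MTBF+MTTR) = 812/(812+75.4) = 0.91503

0.91503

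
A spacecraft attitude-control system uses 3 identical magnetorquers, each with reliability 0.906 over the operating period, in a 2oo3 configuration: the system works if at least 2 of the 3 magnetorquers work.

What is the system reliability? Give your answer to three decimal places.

R = Σ_{i=2}^{3} C(3,i) p^i (1−p)^{3−i} with p = 0.906
C(3,2)·0.906^2·0.094^1 = 0.23148
C(3,3)·0.906^3·0.094^0 = 0.74368
Sum = 0.975

0.975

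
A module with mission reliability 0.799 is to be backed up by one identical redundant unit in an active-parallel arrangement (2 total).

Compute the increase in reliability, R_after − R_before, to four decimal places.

R_before = 0.799
R_after = 1 − (1 − 0.799)^2 = 0.9596
ΔR = 0.9596 − 0.799 = 0.1606

0.1606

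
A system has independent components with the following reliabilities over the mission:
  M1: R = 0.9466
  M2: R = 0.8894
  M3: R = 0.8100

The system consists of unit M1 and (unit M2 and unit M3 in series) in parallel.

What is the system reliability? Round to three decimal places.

Series (M2 and M3): 0.88940 × 0.81000 = 0.72041
Parallel (M1 and [0.72041]): 1 − (1 − 0.94660)(1 − 0.72041) = 0.985

0.985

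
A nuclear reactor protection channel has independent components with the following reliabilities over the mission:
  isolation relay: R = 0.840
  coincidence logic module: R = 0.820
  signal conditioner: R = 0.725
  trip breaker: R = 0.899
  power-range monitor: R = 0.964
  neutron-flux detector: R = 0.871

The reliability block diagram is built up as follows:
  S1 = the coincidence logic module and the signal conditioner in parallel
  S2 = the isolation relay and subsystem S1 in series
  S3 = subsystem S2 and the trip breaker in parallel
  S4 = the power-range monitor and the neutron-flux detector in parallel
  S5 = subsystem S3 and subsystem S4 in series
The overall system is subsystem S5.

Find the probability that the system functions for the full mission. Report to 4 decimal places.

0.9751

Parallel (coincidence logic module and signal conditioner): 1 − (1 − 0.820000)(1 − 0.725000) = 0.950500
Series (isolation relay and [0.950500]): 0.840000 × 0.950500 = 0.798420
Parallel ([0.798420] and trip breaker): 1 − (1 − 0.798420)(1 − 0.899000) = 0.979640
Parallel (power-range monitor and neutron-flux detector): 1 − (1 − 0.964000)(1 − 0.871000) = 0.995356
Series ([0.979640] and [0.995356]): 0.979640 × 0.995356 = 0.9751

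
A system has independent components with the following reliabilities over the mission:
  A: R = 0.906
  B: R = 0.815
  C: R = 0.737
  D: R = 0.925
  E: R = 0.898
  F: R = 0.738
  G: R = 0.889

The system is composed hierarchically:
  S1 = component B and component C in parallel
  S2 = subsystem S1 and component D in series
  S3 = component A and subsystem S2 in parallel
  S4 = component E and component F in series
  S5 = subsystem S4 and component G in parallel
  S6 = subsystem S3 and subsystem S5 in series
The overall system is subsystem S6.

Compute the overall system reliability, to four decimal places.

0.9517

Parallel (B and C): 1 − (1 − 0.815000)(1 − 0.737000) = 0.951345
Series ([0.951345] and D): 0.951345 × 0.925000 = 0.879994
Parallel (A and [0.879994]): 1 − (1 − 0.906000)(1 − 0.879994) = 0.988719
Series (E and F): 0.898000 × 0.738000 = 0.662724
Parallel ([0.662724] and G): 1 − (1 − 0.662724)(1 − 0.889000) = 0.962562
Series ([0.988719] and [0.962562]): 0.988719 × 0.962562 = 0.9517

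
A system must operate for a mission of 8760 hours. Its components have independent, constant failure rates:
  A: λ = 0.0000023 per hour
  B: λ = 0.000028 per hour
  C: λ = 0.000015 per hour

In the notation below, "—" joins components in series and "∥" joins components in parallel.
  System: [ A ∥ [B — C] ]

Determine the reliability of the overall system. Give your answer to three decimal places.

0.994

R(A) = exp(−0.0000023 × 8760) = 0.98005
R(B) = exp(−0.000028 × 8760) = 0.78249
R(C) = exp(−0.000015 × 8760) = 0.87687
Series (B and C): 0.78249 × 0.87687 = 0.68614
Parallel (A and [0.68614]): 1 − (1 − 0.98005)(1 − 0.68614) = 0.994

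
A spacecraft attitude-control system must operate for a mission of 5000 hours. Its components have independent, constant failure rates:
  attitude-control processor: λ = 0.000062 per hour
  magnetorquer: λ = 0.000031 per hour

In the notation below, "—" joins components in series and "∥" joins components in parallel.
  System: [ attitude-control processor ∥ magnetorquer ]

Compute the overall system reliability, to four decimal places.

0.9617

R(attitude-control processor) = exp(−0.000062 × 5000) = 0.733447
R(magnetorquer) = exp(−0.000031 × 5000) = 0.856415
Parallel (attitude-control processor and magnetorquer): 1 − (1 − 0.733447)(1 − 0.856415) = 0.9617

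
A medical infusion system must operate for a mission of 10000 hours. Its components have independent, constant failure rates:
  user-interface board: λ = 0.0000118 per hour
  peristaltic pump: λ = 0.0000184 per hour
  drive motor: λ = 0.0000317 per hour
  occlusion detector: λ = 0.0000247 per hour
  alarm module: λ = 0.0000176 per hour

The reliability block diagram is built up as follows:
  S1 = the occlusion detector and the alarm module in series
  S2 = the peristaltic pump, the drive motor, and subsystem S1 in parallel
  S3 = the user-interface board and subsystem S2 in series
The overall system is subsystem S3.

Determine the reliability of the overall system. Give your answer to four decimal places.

0.8747

R(user-interface board) = exp(−0.0000118 × 10000) = 0.888696
R(peristaltic pump) = exp(−0.0000184 × 10000) = 0.831936
R(drive motor) = exp(−0.0000317 × 10000) = 0.728331
R(occlusion detector) = exp(−0.0000247 × 10000) = 0.781141
R(alarm module) = exp(−0.0000176 × 10000) = 0.838618
Series (occlusion detector and alarm module): 0.781141 × 0.838618 = 0.655079
Parallel (peristaltic pump, drive motor, and [0.655079]): 1 − (1 − 0.831936)(1 − 0.728331)(1 − 0.655079) = 0.984252
Series (user-interface board and [0.984252]): 0.888696 × 0.984252 = 0.8747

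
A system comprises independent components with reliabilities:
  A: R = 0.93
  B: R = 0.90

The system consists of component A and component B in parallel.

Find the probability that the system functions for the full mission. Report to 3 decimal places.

0.993

Parallel (A and B): 1 − (1 − 0.93000)(1 − 0.90000) = 0.993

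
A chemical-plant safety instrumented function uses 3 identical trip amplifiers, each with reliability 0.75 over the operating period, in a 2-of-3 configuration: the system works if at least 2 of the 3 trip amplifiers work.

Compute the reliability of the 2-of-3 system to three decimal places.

0.844

R = Σ_{i=2}^{3} C(3,i) p^i (1−p)^{3−i} with p = 0.75
C(3,2)·0.75^2·0.25^1 = 0.42188
C(3,3)·0.75^3·0.25^0 = 0.42188
Sum = 0.844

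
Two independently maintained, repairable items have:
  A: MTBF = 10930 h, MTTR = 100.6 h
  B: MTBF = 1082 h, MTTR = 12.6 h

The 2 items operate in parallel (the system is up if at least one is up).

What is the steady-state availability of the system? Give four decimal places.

A(A) = MTBF/(MTBF+MTTR) = 10930/(10930+100.6) = 0.990880
A(B) = MTBF/(MTBF+MTTR) = 1082/(1082+12.6) = 0.988489
Parallel availability: 1 − (1 − 0.990880)(1 − 0.988489) = 0.9999

0.9999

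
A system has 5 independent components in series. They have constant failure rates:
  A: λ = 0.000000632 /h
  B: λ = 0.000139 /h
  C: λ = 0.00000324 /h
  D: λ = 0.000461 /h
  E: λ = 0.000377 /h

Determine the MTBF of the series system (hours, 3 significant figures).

Series of exponential components: λ_sys = Σ λ_i
λ_sys = 0.000000632 + 0.000139 + 0.00000324 + 0.000461 + 0.000377 = 9.8087e-04 /h
MTBF = 1 / λ_sys = 1020 h

1020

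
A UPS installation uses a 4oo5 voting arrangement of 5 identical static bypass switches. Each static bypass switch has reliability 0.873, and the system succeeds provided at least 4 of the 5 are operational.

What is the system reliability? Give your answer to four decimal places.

R = Σ_{i=4}^{5} C(5,i) p^i (1−p)^{5−i} with p = 0.873
C(5,4)·0.873^4·0.127^1 = 0.368834
C(5,5)·0.873^5·0.127^0 = 0.507074
Sum = 0.8759

0.8759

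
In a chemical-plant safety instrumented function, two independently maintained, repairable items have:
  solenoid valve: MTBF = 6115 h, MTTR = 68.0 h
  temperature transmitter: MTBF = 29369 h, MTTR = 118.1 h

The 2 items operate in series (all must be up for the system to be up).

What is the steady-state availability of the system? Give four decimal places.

0.9850

A(solenoid valve) = MTBF/(MTBF+MTTR) = 6115/(6115+68.0) = 0.989002
A(temperature transmitter) = MTBF/(MTBF+MTTR) = 29369/(29369+118.1) = 0.995995
Series availability: 0.989002 × 0.995995 = 0.9850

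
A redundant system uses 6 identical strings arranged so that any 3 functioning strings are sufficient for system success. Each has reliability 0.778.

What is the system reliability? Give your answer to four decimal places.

R = Σ_{i=3}^{6} C(6,i) p^i (1−p)^{6−i} with p = 0.778
C(6,3)·0.778^3·0.222^3 = 0.103045
C(6,4)·0.778^4·0.222^2 = 0.270842
C(6,5)·0.778^5·0.222^1 = 0.379666
C(6,6)·0.778^6·0.222^0 = 0.221757
Sum = 0.9753

0.9753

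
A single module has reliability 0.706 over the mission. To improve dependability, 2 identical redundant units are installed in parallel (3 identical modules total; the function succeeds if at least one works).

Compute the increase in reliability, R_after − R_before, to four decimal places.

R_before = 0.706
R_after = 1 − (1 − 0.706)^3 = 0.9746
ΔR = 0.9746 − 0.706 = 0.2686

0.2686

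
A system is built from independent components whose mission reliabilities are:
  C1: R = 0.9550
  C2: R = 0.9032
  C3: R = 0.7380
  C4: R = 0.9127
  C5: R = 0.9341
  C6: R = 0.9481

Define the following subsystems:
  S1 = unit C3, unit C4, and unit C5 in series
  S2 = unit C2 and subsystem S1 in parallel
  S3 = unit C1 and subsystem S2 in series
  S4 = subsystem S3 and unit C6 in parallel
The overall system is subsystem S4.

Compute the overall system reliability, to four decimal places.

Series (C3, C4, and C5): 0.738000 × 0.912700 × 0.934100 = 0.629184
Parallel (C2 and [0.629184]): 1 − (1 − 0.903200)(1 − 0.629184) = 0.964105
Series (C1 and [0.964105]): 0.955000 × 0.964105 = 0.920720
Parallel ([0.920720] and C6): 1 − (1 − 0.920720)(1 − 0.948100) = 0.9959

0.9959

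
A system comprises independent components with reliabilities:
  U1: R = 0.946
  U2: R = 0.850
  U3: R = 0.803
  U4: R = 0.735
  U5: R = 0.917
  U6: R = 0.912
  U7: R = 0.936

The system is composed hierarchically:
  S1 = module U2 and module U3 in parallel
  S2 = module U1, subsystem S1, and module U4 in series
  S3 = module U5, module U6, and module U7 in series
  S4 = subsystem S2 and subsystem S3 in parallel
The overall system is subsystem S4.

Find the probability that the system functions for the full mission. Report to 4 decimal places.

0.9294

Parallel (U2 and U3): 1 − (1 − 0.850000)(1 − 0.803000) = 0.970450
Series (U1, [0.970450], and U4): 0.946000 × 0.970450 × 0.735000 = 0.674764
Series (U5, U6, and U7): 0.917000 × 0.912000 × 0.936000 = 0.782781
Parallel ([0.674764] and [0.782781]): 1 − (1 − 0.674764)(1 − 0.782781) = 0.9294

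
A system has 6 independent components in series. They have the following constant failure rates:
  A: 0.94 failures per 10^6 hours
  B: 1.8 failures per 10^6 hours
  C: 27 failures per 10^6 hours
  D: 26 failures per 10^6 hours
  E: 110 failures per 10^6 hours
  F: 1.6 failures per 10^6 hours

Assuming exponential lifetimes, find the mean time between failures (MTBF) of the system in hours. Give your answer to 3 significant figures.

5980

Series of exponential components: λ_sys = Σ λ_i
λ_sys = 0.00000094 + 0.0000018 + 0.000027 + 0.000026 + 0.00011 + 0.0000016 = 1.6734e-04 /h
MTBF = 1 / λ_sys = 5980 h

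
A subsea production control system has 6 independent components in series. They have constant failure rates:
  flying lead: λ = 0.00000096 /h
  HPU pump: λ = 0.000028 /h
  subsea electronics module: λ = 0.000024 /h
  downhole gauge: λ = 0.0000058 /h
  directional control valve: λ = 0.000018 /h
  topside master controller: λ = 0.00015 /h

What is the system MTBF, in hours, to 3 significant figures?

4410

Series of exponential components: λ_sys = Σ λ_i
λ_sys = 0.00000096 + 0.000028 + 0.000024 + 0.0000058 + 0.000018 + 0.00015 = 2.2676e-04 /h
MTBF = 1 / λ_sys = 4410 h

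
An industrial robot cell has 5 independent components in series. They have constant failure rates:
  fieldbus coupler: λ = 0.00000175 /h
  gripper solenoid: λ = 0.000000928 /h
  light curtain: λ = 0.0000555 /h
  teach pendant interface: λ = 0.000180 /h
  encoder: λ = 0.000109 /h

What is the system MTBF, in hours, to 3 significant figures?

2880

Series of exponential components: λ_sys = Σ λ_i
λ_sys = 0.00000175 + 0.000000928 + 0.0000555 + 0.000180 + 0.000109 = 3.4718e-04 /h
MTBF = 1 / λ_sys = 2880 h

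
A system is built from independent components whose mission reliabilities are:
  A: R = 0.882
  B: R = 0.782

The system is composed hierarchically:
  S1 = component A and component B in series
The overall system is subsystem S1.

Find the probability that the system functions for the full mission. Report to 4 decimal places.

Series (A and B): 0.882000 × 0.782000 = 0.6897

0.6897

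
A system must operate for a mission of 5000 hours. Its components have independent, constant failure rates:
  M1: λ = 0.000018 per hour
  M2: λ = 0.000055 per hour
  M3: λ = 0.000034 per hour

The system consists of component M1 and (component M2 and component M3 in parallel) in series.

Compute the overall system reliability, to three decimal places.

0.880

R(M1) = exp(−0.000018 × 5000) = 0.91393
R(M2) = exp(−0.000055 × 5000) = 0.75957
R(M3) = exp(−0.000034 × 5000) = 0.84366
Parallel (M2 and M3): 1 − (1 − 0.75957)(1 − 0.84366) = 0.96241
Series (M1 and [0.96241]): 0.91393 × 0.96241 = 0.880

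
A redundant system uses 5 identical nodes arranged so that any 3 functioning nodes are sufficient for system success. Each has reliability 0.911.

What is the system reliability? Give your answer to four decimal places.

0.9939

R = Σ_{i=3}^{5} C(5,i) p^i (1−p)^{5−i} with p = 0.911
C(5,3)·0.911^3·0.089^2 = 0.059887
C(5,4)·0.911^4·0.089^1 = 0.306502
C(5,5)·0.911^5·0.089^0 = 0.627468
Sum = 0.9939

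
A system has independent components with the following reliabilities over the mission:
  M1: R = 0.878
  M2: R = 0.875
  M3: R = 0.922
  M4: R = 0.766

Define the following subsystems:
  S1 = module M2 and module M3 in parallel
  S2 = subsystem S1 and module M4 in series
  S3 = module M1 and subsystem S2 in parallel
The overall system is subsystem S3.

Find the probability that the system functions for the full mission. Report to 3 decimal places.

0.971

Parallel (M2 and M3): 1 − (1 − 0.87500)(1 − 0.92200) = 0.99025
Series ([0.99025] and M4): 0.99025 × 0.76600 = 0.75853
Parallel (M1 and [0.75853]): 1 − (1 − 0.87800)(1 − 0.75853) = 0.971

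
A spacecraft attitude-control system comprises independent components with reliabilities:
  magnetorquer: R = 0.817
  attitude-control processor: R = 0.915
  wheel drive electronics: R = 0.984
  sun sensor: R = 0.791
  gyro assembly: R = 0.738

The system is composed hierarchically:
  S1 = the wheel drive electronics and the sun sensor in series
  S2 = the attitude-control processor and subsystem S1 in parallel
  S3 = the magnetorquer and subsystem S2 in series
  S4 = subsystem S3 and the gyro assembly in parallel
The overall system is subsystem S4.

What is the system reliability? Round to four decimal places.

Series (wheel drive electronics and sun sensor): 0.984000 × 0.791000 = 0.778344
Parallel (attitude-control processor and [0.778344]): 1 − (1 − 0.915000)(1 − 0.778344) = 0.981159
Series (magnetorquer and [0.981159]): 0.817000 × 0.981159 = 0.801607
Parallel ([0.801607] and gyro assembly): 1 − (1 − 0.801607)(1 − 0.738000) = 0.9480

0.9480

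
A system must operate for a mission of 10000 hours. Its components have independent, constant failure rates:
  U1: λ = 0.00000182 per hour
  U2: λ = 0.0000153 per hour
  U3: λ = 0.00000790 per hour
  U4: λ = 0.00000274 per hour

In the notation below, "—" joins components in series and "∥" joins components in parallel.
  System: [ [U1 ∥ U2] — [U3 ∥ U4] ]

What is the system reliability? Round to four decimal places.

R(U1) = exp(−0.00000182 × 10000) = 0.981965
R(U2) = exp(−0.0000153 × 10000) = 0.858130
R(U3) = exp(−0.00000790 × 10000) = 0.924040
R(U4) = exp(−0.00000274 × 10000) = 0.972972
Parallel (U1 and U2): 1 − (1 − 0.981965)(1 − 0.858130) = 0.997441
Parallel (U3 and U4): 1 − (1 − 0.924040)(1 − 0.972972) = 0.997947
Series ([0.997441] and [0.997947]): 0.997441 × 0.997947 = 0.9954

0.9954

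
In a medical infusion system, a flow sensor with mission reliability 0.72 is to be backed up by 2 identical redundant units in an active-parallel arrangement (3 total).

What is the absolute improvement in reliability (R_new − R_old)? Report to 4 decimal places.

R_before = 0.72
R_after = 1 − (1 − 0.72)^3 = 0.9780
ΔR = 0.9780 − 0.72 = 0.2580

0.2580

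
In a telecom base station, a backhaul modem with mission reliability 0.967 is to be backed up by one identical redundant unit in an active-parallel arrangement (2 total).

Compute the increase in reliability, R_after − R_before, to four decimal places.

0.0319

R_before = 0.967
R_after = 1 − (1 − 0.967)^2 = 0.9989
ΔR = 0.9989 − 0.967 = 0.0319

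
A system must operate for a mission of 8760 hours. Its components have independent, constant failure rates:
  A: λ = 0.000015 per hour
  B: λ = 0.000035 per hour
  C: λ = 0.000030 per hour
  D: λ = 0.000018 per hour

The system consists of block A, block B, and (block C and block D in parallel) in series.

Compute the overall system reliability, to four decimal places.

0.6236

R(A) = exp(−0.000015 × 8760) = 0.876867
R(B) = exp(−0.000035 × 8760) = 0.735945
R(C) = exp(−0.000030 × 8760) = 0.768896
R(D) = exp(−0.000018 × 8760) = 0.854123
Parallel (C and D): 1 − (1 − 0.768896)(1 − 0.854123) = 0.966287
Series (A, B, and [0.966287]): 0.876867 × 0.735945 × 0.966287 = 0.6236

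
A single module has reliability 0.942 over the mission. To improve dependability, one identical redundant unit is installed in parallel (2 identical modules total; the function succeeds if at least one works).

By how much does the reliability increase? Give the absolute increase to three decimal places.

0.055

R_before = 0.942
R_after = 1 − (1 − 0.942)^2 = 0.997
ΔR = 0.997 − 0.942 = 0.055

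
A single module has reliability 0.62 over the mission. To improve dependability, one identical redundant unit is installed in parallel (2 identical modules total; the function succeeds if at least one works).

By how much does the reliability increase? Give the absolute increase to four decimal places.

R_before = 0.62
R_after = 1 − (1 − 0.62)^2 = 0.8556
ΔR = 0.8556 − 0.62 = 0.2356

0.2356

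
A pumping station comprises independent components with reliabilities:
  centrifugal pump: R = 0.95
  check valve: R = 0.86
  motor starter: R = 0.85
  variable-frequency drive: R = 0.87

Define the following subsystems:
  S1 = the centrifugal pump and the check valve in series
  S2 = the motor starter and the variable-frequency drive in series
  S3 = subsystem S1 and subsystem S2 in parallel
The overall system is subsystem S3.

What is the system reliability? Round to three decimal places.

0.952

Series (centrifugal pump and check valve): 0.95000 × 0.86000 = 0.81700
Series (motor starter and variable-frequency drive): 0.85000 × 0.87000 = 0.73950
Parallel ([0.81700] and [0.73950]): 1 − (1 − 0.81700)(1 − 0.73950) = 0.952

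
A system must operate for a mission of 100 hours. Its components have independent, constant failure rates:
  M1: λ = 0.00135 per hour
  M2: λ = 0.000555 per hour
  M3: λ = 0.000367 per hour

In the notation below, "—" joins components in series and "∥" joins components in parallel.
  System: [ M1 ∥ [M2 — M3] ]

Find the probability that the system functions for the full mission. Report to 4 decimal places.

0.9889

R(M1) = exp(−0.00135 × 100) = 0.873716
R(M2) = exp(−0.000555 × 100) = 0.946012
R(M3) = exp(−0.000367 × 100) = 0.963965
Series (M2 and M3): 0.946012 × 0.963965 = 0.911922
Parallel (M1 and [0.911922]): 1 − (1 − 0.873716)(1 − 0.911922) = 0.9889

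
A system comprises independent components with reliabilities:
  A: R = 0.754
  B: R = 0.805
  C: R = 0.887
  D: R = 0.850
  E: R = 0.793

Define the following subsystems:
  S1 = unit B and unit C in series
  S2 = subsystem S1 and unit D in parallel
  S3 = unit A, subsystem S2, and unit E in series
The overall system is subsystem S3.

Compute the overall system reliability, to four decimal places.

0.5723

Series (B and C): 0.805000 × 0.887000 = 0.714035
Parallel ([0.714035] and D): 1 − (1 − 0.714035)(1 − 0.850000) = 0.957105
Series (A, [0.957105], and E): 0.754000 × 0.957105 × 0.793000 = 0.5723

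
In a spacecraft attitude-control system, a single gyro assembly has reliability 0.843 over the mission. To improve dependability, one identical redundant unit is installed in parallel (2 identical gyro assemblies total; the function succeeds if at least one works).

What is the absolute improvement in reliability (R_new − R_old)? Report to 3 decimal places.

R_before = 0.843
R_after = 1 − (1 − 0.843)^2 = 0.975
ΔR = 0.975 − 0.843 = 0.132

0.132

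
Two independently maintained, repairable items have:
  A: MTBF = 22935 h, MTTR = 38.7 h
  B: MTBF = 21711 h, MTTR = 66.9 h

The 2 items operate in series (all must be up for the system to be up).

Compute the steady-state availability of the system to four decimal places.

0.9952

A(A) = MTBF/(MTBF+MTTR) = 22935/(22935+38.7) = 0.998315
A(B) = MTBF/(MTBF+MTTR) = 21711/(21711+66.9) = 0.996928
Series availability: 0.998315 × 0.996928 = 0.9952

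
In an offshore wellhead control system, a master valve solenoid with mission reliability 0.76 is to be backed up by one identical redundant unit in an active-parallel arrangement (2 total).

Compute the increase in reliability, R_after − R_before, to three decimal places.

R_before = 0.76
R_after = 1 − (1 − 0.76)^2 = 0.942
ΔR = 0.942 − 0.76 = 0.182

0.182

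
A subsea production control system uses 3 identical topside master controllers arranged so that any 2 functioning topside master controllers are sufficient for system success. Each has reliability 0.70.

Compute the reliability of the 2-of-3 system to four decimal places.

R = Σ_{i=2}^{3} C(3,i) p^i (1−p)^{3−i} with p = 0.70
C(3,2)·0.70^2·0.30^1 = 0.441000
C(3,3)·0.70^3·0.30^0 = 0.343000
Sum = 0.7840

0.7840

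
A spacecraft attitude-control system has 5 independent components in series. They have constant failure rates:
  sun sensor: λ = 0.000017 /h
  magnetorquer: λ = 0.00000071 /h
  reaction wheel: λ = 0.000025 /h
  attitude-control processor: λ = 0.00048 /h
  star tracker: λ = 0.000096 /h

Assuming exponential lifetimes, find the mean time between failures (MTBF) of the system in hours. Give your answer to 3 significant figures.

1620

Series of exponential components: λ_sys = Σ λ_i
λ_sys = 0.000017 + 0.00000071 + 0.000025 + 0.00048 + 0.000096 = 6.1871e-04 /h
MTBF = 1 / λ_sys = 1620 h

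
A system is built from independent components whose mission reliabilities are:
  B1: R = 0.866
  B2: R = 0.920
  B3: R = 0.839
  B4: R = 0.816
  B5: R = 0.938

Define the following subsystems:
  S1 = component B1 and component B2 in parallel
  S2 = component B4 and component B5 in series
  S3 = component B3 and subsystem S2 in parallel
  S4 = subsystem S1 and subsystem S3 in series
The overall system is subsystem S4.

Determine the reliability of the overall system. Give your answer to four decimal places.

Parallel (B1 and B2): 1 − (1 − 0.866000)(1 − 0.920000) = 0.989280
Series (B4 and B5): 0.816000 × 0.938000 = 0.765408
Parallel (B3 and [0.765408]): 1 − (1 − 0.839000)(1 − 0.765408) = 0.962231
Series ([0.989280] and [0.962231]): 0.989280 × 0.962231 = 0.9519

0.9519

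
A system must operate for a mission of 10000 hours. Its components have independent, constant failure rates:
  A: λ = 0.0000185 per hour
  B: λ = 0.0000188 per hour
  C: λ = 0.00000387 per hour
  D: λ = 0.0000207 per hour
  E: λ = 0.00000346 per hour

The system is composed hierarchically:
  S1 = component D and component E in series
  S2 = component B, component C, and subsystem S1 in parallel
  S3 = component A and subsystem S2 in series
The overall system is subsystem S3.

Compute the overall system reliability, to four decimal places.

R(A) = exp(−0.0000185 × 10000) = 0.831104
R(B) = exp(−0.0000188 × 10000) = 0.828615
R(C) = exp(−0.00000387 × 10000) = 0.962039
R(D) = exp(−0.0000207 × 10000) = 0.813020
R(E) = exp(−0.00000346 × 10000) = 0.965992
Series (D and E): 0.813020 × 0.965992 = 0.785371
Parallel (B, C, and [0.785371]): 1 − (1 − 0.828615)(1 − 0.962039)(1 − 0.785371) = 0.998604
Series (A and [0.998604]): 0.831104 × 0.998604 = 0.8299

0.8299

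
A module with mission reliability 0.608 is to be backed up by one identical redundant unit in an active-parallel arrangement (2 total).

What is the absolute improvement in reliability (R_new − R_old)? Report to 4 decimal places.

R_before = 0.608
R_after = 1 − (1 − 0.608)^2 = 0.8463
ΔR = 0.8463 − 0.608 = 0.2383

0.2383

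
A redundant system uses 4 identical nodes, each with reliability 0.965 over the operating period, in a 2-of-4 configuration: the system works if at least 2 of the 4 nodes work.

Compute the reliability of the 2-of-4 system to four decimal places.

0.9998

R = Σ_{i=2}^{4} C(4,i) p^i (1−p)^{4−i} with p = 0.965
C(4,2)·0.965^2·0.035^2 = 0.006845
C(4,3)·0.965^3·0.035^1 = 0.125808
C(4,4)·0.965^4·0.035^0 = 0.867180
Sum = 0.9998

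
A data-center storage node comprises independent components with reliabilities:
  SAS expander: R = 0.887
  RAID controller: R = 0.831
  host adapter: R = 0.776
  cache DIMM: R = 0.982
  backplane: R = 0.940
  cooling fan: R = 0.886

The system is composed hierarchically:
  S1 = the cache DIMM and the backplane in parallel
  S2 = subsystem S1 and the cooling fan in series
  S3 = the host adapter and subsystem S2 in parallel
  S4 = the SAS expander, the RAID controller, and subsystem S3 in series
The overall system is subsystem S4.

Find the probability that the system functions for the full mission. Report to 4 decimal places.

0.7181

Parallel (cache DIMM and backplane): 1 − (1 − 0.982000)(1 − 0.940000) = 0.998920
Series ([0.998920] and cooling fan): 0.998920 × 0.886000 = 0.885043
Parallel (host adapter and [0.885043]): 1 − (1 − 0.776000)(1 − 0.885043) = 0.974250
Series (SAS expander, RAID controller, and [0.974250]): 0.887000 × 0.831000 × 0.974250 = 0.7181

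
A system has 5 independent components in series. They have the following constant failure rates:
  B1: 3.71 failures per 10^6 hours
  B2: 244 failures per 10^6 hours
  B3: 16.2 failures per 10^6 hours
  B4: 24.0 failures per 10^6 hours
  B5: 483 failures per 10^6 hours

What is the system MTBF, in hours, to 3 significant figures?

Series of exponential components: λ_sys = Σ λ_i
λ_sys = 0.00000371 + 0.000244 + 0.0000162 + 0.0000240 + 0.000483 = 7.7091e-04 /h
MTBF = 1 / λ_sys = 1300 h

1300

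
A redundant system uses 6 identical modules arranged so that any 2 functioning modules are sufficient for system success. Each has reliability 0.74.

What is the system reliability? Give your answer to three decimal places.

0.994

R = Σ_{i=2}^{6} C(6,i) p^i (1−p)^{6−i} with p = 0.74
C(6,2)·0.74^2·0.26^4 = 0.03754
C(6,3)·0.74^3·0.26^3 = 0.14244
C(6,4)·0.74^4·0.26^2 = 0.30406
C(6,5)·0.74^5·0.26^1 = 0.34617
C(6,6)·0.74^6·0.26^0 = 0.16421
Sum = 0.994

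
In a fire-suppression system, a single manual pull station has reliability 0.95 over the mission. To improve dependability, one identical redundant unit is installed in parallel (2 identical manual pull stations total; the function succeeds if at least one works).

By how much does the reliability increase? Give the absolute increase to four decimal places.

R_before = 0.95
R_after = 1 − (1 − 0.95)^2 = 0.9975
ΔR = 0.9975 − 0.95 = 0.0475

0.0475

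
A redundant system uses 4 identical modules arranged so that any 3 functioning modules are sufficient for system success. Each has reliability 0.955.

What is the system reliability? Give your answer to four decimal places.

0.9886

R = Σ_{i=3}^{4} C(4,i) p^i (1−p)^{4−i} with p = 0.955
C(4,3)·0.955^3·0.045^1 = 0.156777
C(4,4)·0.955^4·0.045^0 = 0.831790
Sum = 0.9886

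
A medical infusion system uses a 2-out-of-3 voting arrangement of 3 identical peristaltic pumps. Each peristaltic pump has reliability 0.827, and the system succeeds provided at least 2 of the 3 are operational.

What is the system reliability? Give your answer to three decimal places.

0.921

R = Σ_{i=2}^{3} C(3,i) p^i (1−p)^{3−i} with p = 0.827
C(3,2)·0.827^2·0.173^1 = 0.35496
C(3,3)·0.827^3·0.173^0 = 0.56561
Sum = 0.921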